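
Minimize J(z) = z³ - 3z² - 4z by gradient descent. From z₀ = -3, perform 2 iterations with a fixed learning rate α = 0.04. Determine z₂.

J′(z) = 3z² - 6z - 4
z₁ = -3 − 0.04·41 = -4.64
z₂ = -4.64 − 0.04·88.4288 = -8.177152

-8.177152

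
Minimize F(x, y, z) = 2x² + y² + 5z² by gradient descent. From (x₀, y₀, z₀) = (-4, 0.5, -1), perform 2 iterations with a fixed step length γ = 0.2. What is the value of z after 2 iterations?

∇F = (4x, 2y, 10z)
Step 1: at (-4, 0.5, -1), ∇F = (-16, 1, -10) → (-4, 0.5, -1) − 0.2·(-16, 1, -10) = (-0.8, 0.3, 1)
Step 2: at (-0.8, 0.3, 1), ∇F = (-3.2, 0.6, 10) → (-0.8, 0.3, 1) − 0.2·(-3.2, 0.6, 10) = (-0.16, 0.18, -1)
z = -1

-1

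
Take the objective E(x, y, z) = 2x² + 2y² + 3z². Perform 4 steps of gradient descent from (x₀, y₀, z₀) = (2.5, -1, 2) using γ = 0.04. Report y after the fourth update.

∇E = (4x, 4y, 6z)
Step 1: at (2.5, -1, 2), ∇E = (10, -4, 12) → (2.5, -1, 2) − 0.04·(10, -4, 12) = (2.1, -0.84, 1.52)
Step 2: at (2.1, -0.84, 1.52), ∇E = (8.4, -3.36, 9.12) → (2.1, -0.84, 1.52) − 0.04·(8.4, -3.36, 9.12) = (1.764, -0.7056, 1.1552)
Step 3: at (1.764, -0.7056, 1.1552), ∇E = (7.056, -2.8224, 6.9312) → (1.764, -0.7056, 1.1552) − 0.04·(7.056, -2.8224, 6.9312) = (1.48176, -0.592704, 0.877952)
Step 4: at (1.48176, -0.592704, 0.877952), ∇E = (5.92704, -2.370816, 5.267712) → (1.48176, -0.592704, 0.877952) − 0.04·(5.92704, -2.370816, 5.267712) = (1.2446784, -0.49787136, 0.66724352)
y = -0.49787136

-0.49787136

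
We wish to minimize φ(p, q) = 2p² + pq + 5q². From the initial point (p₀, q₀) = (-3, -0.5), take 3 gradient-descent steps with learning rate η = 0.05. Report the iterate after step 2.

(-1.895, 0.06875)

∇φ = (4p + q, p + 10q)
Step 1: at (-3, -0.5), ∇φ = (-12.5, -8) → (-3, -0.5) − 0.05·(-12.5, -8) = (-2.375, -0.1)
Step 2: at (-2.375, -0.1), ∇φ = (-9.6, -3.375) → (-2.375, -0.1) − 0.05·(-9.6, -3.375) = (-1.895, 0.06875)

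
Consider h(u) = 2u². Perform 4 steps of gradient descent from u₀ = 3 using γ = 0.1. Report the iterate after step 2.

h′(u) = 4u
Step 1: h′(3) = 12; u₁ = 3 − 0.1·12 = 1.8
Step 2: h′(1.8) = 7.2; u₂ = 1.8 − 0.1·7.2 = 1.08

1.08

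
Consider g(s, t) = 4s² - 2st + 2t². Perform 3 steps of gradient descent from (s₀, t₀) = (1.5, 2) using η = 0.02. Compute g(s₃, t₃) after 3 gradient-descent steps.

∇g = (8s - 2t, -2s + 4t)
(s₁, t₁) = (1.5, 2) − 0.02·(8, 5) = (1.34, 1.9)
(s₂, t₂) = (1.34, 1.9) − 0.02·(6.92, 4.92) = (1.2016, 1.8016)
(s₃, t₃) = (1.2016, 1.8016) − 0.02·(6.0096, 4.8032) = (1.081408, 1.705536)
g(1.081408, 1.705536) = 6.806718595072

6.806718595072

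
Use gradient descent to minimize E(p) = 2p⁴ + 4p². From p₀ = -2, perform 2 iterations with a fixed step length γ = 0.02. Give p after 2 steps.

-0.32576

E′(p) = 8p³ + 8p
p₁ = -2 − 0.02·(-80) = -0.4
p₂ = -0.4 − 0.02·(-3.712) = -0.32576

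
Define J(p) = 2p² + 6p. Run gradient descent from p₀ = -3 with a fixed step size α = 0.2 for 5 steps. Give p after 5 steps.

-1.50048

J′(p) = 4p + 6
p₁ = -3 − 0.2·(-6) = -1.8
p₂ = -1.8 − 0.2·(-1.2) = -1.56
p₃ = -1.56 − 0.2·(-0.24) = -1.512
p₄ = -1.512 − 0.2·(-0.048) = -1.5024
p₅ = -1.5024 − 0.2·(-0.0096) = -1.50048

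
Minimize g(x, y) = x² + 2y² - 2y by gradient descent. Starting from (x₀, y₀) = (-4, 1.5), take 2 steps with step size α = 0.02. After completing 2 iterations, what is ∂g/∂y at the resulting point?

∇g = (2x, 4y - 2)
Step 1: at (-4, 1.5), ∇g = (-8, 4) → (-4, 1.5) − 0.02·(-8, 4) = (-3.84, 1.42)
Step 2: at (-3.84, 1.42), ∇g = (-7.68, 3.68) → (-3.84, 1.42) − 0.02·(-7.68, 3.68) = (-3.6864, 1.3464)
∂g/∂y at (-3.6864, 1.3464) = 3.3856

3.3856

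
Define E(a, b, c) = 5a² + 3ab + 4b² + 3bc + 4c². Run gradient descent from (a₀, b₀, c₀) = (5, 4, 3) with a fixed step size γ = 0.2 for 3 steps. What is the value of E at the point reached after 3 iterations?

5041.02944

∇E = (10a + 3b, 3a + 8b + 3c, 3b + 8c)
Step 1: at (5, 4, 3), ∇E = (62, 56, 36) → (5, 4, 3) − 0.2·(62, 56, 36) = (-7.4, -7.2, -4.2)
Step 2: at (-7.4, -7.2, -4.2), ∇E = (-95.6, -92.4, -55.2) → (-7.4, -7.2, -4.2) − 0.2·(-95.6, -92.4, -55.2) = (11.72, 11.28, 6.84)
Step 3: at (11.72, 11.28, 6.84), ∇E = (151.04, 145.92, 88.56) → (11.72, 11.28, 6.84) − 0.2·(151.04, 145.92, 88.56) = (-18.488, -17.904, -10.872)
E(-18.488, -17.904, -10.872) = 5041.02944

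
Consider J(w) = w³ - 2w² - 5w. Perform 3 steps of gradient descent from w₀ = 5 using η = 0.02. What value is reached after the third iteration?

J′(w) = 3w² - 4w - 5
w₁ = 5 − 0.02·50 = 4
w₂ = 4 − 0.02·27 = 3.46
w₃ = 3.46 − 0.02·17.0748 = 3.118504

3.118504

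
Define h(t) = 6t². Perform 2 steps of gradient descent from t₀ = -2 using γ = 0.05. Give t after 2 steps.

h′(t) = 12t
Step 1: h′(-2) = -24; t₁ = -2 − 0.05·(-24) = -0.8
Step 2: h′(-0.8) = -9.6; t₂ = -0.8 − 0.05·(-9.6) = -0.32

-0.32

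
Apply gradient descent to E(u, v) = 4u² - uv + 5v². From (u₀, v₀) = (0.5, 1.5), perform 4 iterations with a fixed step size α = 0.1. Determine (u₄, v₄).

∇E = (8u - v, -u + 10v)
(u₁, v₁) = (0.5, 1.5) − 0.1·(2.5, 14.5) = (0.25, 0.05)
(u₂, v₂) = (0.25, 0.05) − 0.1·(1.95, 0.25) = (0.055, 0.025)
(u₃, v₃) = (0.055, 0.025) − 0.1·(0.415, 0.195) = (0.0135, 0.0055)
(u₄, v₄) = (0.0135, 0.0055) − 0.1·(0.1025, 0.0415) = (0.00325, 0.00135)

(0.00325, 0.00135)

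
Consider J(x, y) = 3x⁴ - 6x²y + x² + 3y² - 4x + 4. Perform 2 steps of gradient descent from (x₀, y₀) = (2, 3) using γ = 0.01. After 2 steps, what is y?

∇J = (12x³ - 12xy + 2x - 4, -6x² + 6y)
Step 1: at (2, 3), ∇J = (24, -6) → (2, 3) − 0.01·(24, -6) = (1.76, 3.06)
Step 2: at (1.76, 3.06), ∇J = (0.314112, -0.2256) → (1.76, 3.06) − 0.01·(0.314112, -0.2256) = (1.75685888, 3.062256)
y = 3.062256

3.062256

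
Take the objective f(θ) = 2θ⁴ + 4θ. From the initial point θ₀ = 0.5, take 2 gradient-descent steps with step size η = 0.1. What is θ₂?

f′(θ) = 8θ³ + 4
Step 1: f′(0.5) = 5; θ₁ = 0.5 − 0.1·5 = 0
Step 2: f′(0) = 4; θ₂ = 0 − 0.1·4 = -0.4

-0.4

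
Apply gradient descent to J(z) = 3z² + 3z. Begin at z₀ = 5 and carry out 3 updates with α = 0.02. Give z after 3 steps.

3.248096

J′(z) = 6z + 3
z₁ = 5 − 0.02·33 = 4.34
z₂ = 4.34 − 0.02·29.04 = 3.7592
z₃ = 3.7592 − 0.02·25.5552 = 3.248096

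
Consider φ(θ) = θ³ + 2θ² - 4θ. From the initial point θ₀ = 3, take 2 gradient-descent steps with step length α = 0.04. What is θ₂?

φ′(θ) = 3θ² + 4θ - 4
θ₁ = 3 − 0.04·35 = 1.6
θ₂ = 1.6 − 0.04·10.08 = 1.1968

1.1968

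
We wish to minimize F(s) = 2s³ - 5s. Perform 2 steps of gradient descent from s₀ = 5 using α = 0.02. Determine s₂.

1.6708

F′(s) = 6s² - 5
s₁ = 5 − 0.02·145 = 2.1
s₂ = 2.1 − 0.02·21.46 = 1.6708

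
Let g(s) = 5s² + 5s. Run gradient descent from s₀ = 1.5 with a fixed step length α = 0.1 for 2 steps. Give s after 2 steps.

g′(s) = 10s + 5
s₁ = 1.5 − 0.1·20 = -0.5
s₂ = -0.5 − 0.1·0 = -0.5

-0.5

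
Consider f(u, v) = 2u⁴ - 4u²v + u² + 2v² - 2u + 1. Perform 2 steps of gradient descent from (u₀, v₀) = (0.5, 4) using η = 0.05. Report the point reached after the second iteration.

(2.0812, 2.938)

∇f = (8u³ - 8uv + 2u - 2, -4u² + 4v)
Step 1: at (0.5, 4), ∇f = (-16, 15) → (0.5, 4) − 0.05·(-16, 15) = (1.3, 3.25)
Step 2: at (1.3, 3.25), ∇f = (-15.624, 6.24) → (1.3, 3.25) − 0.05·(-15.624, 6.24) = (2.0812, 2.938)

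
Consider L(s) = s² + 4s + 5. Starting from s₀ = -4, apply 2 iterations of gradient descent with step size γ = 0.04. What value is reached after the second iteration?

-3.6928

L′(s) = 2s + 4
Step 1: L′(-4) = -4; s₁ = -4 − 0.04·(-4) = -3.84
Step 2: L′(-3.84) = -3.68; s₂ = -3.84 − 0.04·(-3.68) = -3.6928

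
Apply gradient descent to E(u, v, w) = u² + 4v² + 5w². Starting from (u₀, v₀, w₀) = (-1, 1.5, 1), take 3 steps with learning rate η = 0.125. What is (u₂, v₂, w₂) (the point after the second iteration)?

(-0.5625, 0, 0.0625)

∇E = (2u, 8v, 10w)
(u₁, v₁, w₁) = (-1, 1.5, 1) − 0.125·(-2, 12, 10) = (-0.75, 0, -0.25)
(u₂, v₂, w₂) = (-0.75, 0, -0.25) − 0.125·(-1.5, 0, -2.5) = (-0.5625, 0, 0.0625)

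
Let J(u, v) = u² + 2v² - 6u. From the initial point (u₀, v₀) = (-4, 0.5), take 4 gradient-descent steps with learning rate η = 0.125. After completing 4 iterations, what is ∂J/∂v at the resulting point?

0.125

∇J = (2u - 6, 4v)
(u₁, v₁) = (-4, 0.5) − 0.125·(-14, 2) = (-2.25, 0.25)
(u₂, v₂) = (-2.25, 0.25) − 0.125·(-10.5, 1) = (-0.9375, 0.125)
(u₃, v₃) = (-0.9375, 0.125) − 0.125·(-7.875, 0.5) = (0.046875, 0.0625)
(u₄, v₄) = (0.046875, 0.0625) − 0.125·(-5.90625, 0.25) = (0.78515625, 0.03125)
∂J/∂v at (0.78515625, 0.03125) = 0.125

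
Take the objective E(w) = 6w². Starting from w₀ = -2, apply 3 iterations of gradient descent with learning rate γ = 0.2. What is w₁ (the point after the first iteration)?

E′(w) = 12w
w₁ = -2 − 0.2·(-24) = 2.8

2.8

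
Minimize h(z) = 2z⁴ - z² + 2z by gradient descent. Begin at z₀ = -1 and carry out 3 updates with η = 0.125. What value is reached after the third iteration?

h′(z) = 8z³ - 2z + 2
z₁ = -1 − 0.125·(-4) = -0.5
z₂ = -0.5 − 0.125·2 = -0.75
z₃ = -0.75 − 0.125·0.125 = -0.765625

-0.765625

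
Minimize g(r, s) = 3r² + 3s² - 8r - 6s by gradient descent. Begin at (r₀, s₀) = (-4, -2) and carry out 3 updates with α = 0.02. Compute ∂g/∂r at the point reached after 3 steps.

∇g = (6r - 8, 6s - 6)
(r₁, s₁) = (-4, -2) − 0.02·(-32, -18) = (-3.36, -1.64)
(r₂, s₂) = (-3.36, -1.64) − 0.02·(-28.16, -15.84) = (-2.7968, -1.3232)
(r₃, s₃) = (-2.7968, -1.3232) − 0.02·(-24.7808, -13.9392) = (-2.301184, -1.044416)
∂g/∂r at (-2.301184, -1.044416) = -21.807104

-21.807104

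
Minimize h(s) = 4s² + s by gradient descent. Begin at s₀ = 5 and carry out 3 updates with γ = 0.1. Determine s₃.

-0.084

h′(s) = 8s + 1
Step 1: h′(5) = 41; s₁ = 5 − 0.1·41 = 0.9
Step 2: h′(0.9) = 8.2; s₂ = 0.9 − 0.1·8.2 = 0.08
Step 3: h′(0.08) = 1.64; s₃ = 0.08 − 0.1·1.64 = -0.084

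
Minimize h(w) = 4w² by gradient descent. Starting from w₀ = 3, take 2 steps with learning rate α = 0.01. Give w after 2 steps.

h′(w) = 8w
Step 1: h′(3) = 24; w₁ = 3 − 0.01·24 = 2.76
Step 2: h′(2.76) = 22.08; w₂ = 2.76 − 0.01·22.08 = 2.5392

2.5392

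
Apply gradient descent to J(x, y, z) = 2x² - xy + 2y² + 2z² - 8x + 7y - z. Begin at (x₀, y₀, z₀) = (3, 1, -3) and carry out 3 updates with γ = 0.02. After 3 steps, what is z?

∇J = (4x - y - 8, -x + 4y + 7, 4z - 1)
(x₁, y₁, z₁) = (3, 1, -3) − 0.02·(3, 8, -13) = (2.94, 0.84, -2.74)
(x₂, y₂, z₂) = (2.94, 0.84, -2.74) − 0.02·(2.92, 7.42, -11.96) = (2.8816, 0.6916, -2.5008)
(x₃, y₃, z₃) = (2.8816, 0.6916, -2.5008) − 0.02·(2.8348, 6.8848, -11.0032) = (2.824904, 0.553904, -2.280736)
z = -2.280736

-2.280736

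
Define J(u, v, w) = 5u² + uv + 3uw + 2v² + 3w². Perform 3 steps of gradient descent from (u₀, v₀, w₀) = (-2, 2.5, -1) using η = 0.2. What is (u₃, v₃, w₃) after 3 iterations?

∇J = (10u + v + 3w, u + 4v, 3u + 6w)
Step 1: at (-2, 2.5, -1), ∇J = (-20.5, 8, -12) → (-2, 2.5, -1) − 0.2·(-20.5, 8, -12) = (2.1, 0.9, 1.4)
Step 2: at (2.1, 0.9, 1.4), ∇J = (26.1, 5.7, 14.7) → (2.1, 0.9, 1.4) − 0.2·(26.1, 5.7, 14.7) = (-3.12, -0.24, -1.54)
Step 3: at (-3.12, -0.24, -1.54), ∇J = (-36.06, -4.08, -18.6) → (-3.12, -0.24, -1.54) − 0.2·(-36.06, -4.08, -18.6) = (4.092, 0.576, 2.18)

(4.092, 0.576, 2.18)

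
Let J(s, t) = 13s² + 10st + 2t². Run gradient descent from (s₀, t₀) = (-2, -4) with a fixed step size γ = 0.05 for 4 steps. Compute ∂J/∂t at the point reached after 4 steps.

-2.4756

∇J = (26s + 10t, 10s + 4t)
Step 1: at (-2, -4), ∇J = (-92, -36) → (-2, -4) − 0.05·(-92, -36) = (2.6, -2.2)
Step 2: at (2.6, -2.2), ∇J = (45.6, 17.2) → (2.6, -2.2) − 0.05·(45.6, 17.2) = (0.32, -3.06)
Step 3: at (0.32, -3.06), ∇J = (-22.28, -9.04) → (0.32, -3.06) − 0.05·(-22.28, -9.04) = (1.434, -2.608)
Step 4: at (1.434, -2.608), ∇J = (11.204, 3.908) → (1.434, -2.608) − 0.05·(11.204, 3.908) = (0.8738, -2.8034)
∂J/∂t at (0.8738, -2.8034) = -2.4756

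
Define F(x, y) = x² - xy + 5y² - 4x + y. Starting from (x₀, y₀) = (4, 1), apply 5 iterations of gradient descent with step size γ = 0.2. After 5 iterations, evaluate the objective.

∇F = (2x - y - 4, -x + 10y + 1)
(x₁, y₁) = (4, 1) − 0.2·(3, 7) = (3.4, -0.4)
(x₂, y₂) = (3.4, -0.4) − 0.2·(3.2, -6.4) = (2.76, 0.88)
(x₃, y₃) = (2.76, 0.88) − 0.2·(0.64, 7.04) = (2.632, -0.528)
(x₄, y₄) = (2.632, -0.528) − 0.2·(1.792, -6.912) = (2.2736, 0.8544)
(x₅, y₅) = (2.2736, 0.8544) − 0.2·(-0.3072, 7.2704) = (2.33504, -0.59968)
F(2.33504, -0.59968) = -1.2890708992

-1.2890708992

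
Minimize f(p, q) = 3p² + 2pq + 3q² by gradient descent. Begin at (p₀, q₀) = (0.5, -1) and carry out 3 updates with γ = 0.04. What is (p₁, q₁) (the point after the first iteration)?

∇f = (6p + 2q, 2p + 6q)
(p₁, q₁) = (0.5, -1) − 0.04·(1, -5) = (0.46, -0.8)

(0.46, -0.8)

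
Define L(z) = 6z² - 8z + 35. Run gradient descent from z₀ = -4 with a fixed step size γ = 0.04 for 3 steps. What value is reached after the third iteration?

L′(z) = 12z - 8
z₁ = -4 − 0.04·(-56) = -1.76
z₂ = -1.76 − 0.04·(-29.12) = -0.5952
z₃ = -0.5952 − 0.04·(-15.1424) = 0.010496

0.010496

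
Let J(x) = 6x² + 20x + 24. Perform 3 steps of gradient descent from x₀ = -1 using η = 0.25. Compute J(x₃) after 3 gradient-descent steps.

J′(x) = 12x + 20
x₁ = -1 − 0.25·8 = -3
x₂ = -3 − 0.25·(-16) = 1
x₃ = 1 − 0.25·32 = -7
J(-7) = 178

178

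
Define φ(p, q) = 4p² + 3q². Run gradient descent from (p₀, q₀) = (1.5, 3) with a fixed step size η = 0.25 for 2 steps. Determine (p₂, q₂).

∇φ = (8p, 6q)
(p₁, q₁) = (1.5, 3) − 0.25·(12, 18) = (-1.5, -1.5)
(p₂, q₂) = (-1.5, -1.5) − 0.25·(-12, -9) = (1.5, 0.75)

(1.5, 0.75)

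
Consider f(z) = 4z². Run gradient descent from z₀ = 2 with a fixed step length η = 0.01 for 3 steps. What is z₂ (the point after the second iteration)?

1.6928

f′(z) = 8z
z₁ = 2 − 0.01·16 = 1.84
z₂ = 1.84 − 0.01·14.72 = 1.6928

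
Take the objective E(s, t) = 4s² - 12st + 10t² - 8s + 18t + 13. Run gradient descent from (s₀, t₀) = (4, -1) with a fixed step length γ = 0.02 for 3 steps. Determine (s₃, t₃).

∇E = (8s - 12t - 8, -12s + 20t + 18)
Step 1: at (4, -1), ∇E = (36, -50) → (4, -1) − 0.02·(36, -50) = (3.28, 0)
Step 2: at (3.28, 0), ∇E = (18.24, -21.36) → (3.28, 0) − 0.02·(18.24, -21.36) = (2.9152, 0.4272)
Step 3: at (2.9152, 0.4272), ∇E = (10.1952, -8.4384) → (2.9152, 0.4272) − 0.02·(10.1952, -8.4384) = (2.711296, 0.595968)

(2.711296, 0.595968)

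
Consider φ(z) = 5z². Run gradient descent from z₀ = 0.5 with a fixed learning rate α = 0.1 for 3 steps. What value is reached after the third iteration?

0

φ′(z) = 10z
Step 1: φ′(0.5) = 5; z₁ = 0.5 − 0.1·5 = 0
Step 2: φ′(0) = 0; z₂ = 0 − 0.1·0 = 0
Step 3: φ′(0) = 0; z₃ = 0 − 0.1·0 = 0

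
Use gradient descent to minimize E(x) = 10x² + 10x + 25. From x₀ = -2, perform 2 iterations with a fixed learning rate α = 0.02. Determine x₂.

E′(x) = 20x + 10
x₁ = -2 − 0.02·(-30) = -1.4
x₂ = -1.4 − 0.02·(-18) = -1.04

-1.04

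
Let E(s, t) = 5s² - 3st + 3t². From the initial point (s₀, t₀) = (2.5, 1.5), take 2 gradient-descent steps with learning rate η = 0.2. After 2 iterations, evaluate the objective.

∇E = (10s - 3t, -3s + 6t)
(s₁, t₁) = (2.5, 1.5) − 0.2·(20.5, 1.5) = (-1.6, 1.2)
(s₂, t₂) = (-1.6, 1.2) − 0.2·(-19.6, 12) = (2.32, -1.2)
E(2.32, -1.2) = 39.584

39.584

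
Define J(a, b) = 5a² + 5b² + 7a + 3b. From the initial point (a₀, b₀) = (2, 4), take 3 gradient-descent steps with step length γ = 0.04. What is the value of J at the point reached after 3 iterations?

∇J = (10a + 7, 10b + 3)
Step 1: at (2, 4), ∇J = (27, 43) → (2, 4) − 0.04·(27, 43) = (0.92, 2.28)
Step 2: at (0.92, 2.28), ∇J = (16.2, 25.8) → (0.92, 2.28) − 0.04·(16.2, 25.8) = (0.272, 1.248)
Step 3: at (0.272, 1.248), ∇J = (9.72, 15.48) → (0.272, 1.248) − 0.04·(9.72, 15.48) = (-0.1168, 0.6288)
J(-0.1168, 0.6288) = 3.1139584

3.1139584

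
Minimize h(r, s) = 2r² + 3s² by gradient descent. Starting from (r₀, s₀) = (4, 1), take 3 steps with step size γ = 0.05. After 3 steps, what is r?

∇h = (4r, 6s)
Step 1: at (4, 1), ∇h = (16, 6) → (4, 1) − 0.05·(16, 6) = (3.2, 0.7)
Step 2: at (3.2, 0.7), ∇h = (12.8, 4.2) → (3.2, 0.7) − 0.05·(12.8, 4.2) = (2.56, 0.49)
Step 3: at (2.56, 0.49), ∇h = (10.24, 2.94) → (2.56, 0.49) − 0.05·(10.24, 2.94) = (2.048, 0.343)
r = 2.048

2.048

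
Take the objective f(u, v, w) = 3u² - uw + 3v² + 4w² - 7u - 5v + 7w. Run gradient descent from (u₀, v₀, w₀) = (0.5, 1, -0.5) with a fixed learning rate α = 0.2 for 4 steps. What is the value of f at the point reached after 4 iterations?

∇f = (6u - w - 7, 6v - 5, -u + 8w + 7)
Step 1: at (0.5, 1, -0.5), ∇f = (-3.5, 1, 2.5) → (0.5, 1, -0.5) − 0.2·(-3.5, 1, 2.5) = (1.2, 0.8, -1)
Step 2: at (1.2, 0.8, -1), ∇f = (1.2, -0.2, -2.2) → (1.2, 0.8, -1) − 0.2·(1.2, -0.2, -2.2) = (0.96, 0.84, -0.56)
Step 3: at (0.96, 0.84, -0.56), ∇f = (-0.68, 0.04, 1.56) → (0.96, 0.84, -0.56) − 0.2·(-0.68, 0.04, 1.56) = (1.096, 0.832, -0.872)
Step 4: at (1.096, 0.832, -0.872), ∇f = (0.448, -0.008, -1.072) → (1.096, 0.832, -0.872) − 0.2·(0.448, -0.008, -1.072) = (1.0064, 0.8336, -0.6576)
f(1.0064, 0.8336, -0.6576) = -8.30125056

-8.30125056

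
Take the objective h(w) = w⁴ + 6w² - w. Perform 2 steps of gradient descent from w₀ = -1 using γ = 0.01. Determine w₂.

h′(w) = 4w³ + 12w - 1
w₁ = -1 − 0.01·(-17) = -0.83
w₂ = -0.83 − 0.01·(-13.247148) = -0.69752852

-0.69752852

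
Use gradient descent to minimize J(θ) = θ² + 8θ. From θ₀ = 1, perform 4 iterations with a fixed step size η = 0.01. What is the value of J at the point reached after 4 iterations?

J′(θ) = 2θ + 8
θ₁ = 1 − 0.01·10 = 0.9
θ₂ = 0.9 − 0.01·9.8 = 0.802
θ₃ = 0.802 − 0.01·9.604 = 0.70596
θ₄ = 0.70596 − 0.01·9.41192 = 0.6118408
J(0.6118408) = 5.26907556454464

5.26907556454464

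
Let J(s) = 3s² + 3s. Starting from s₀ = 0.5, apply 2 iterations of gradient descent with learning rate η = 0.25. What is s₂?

-0.25

J′(s) = 6s + 3
Step 1: J′(0.5) = 6; s₁ = 0.5 − 0.25·6 = -1
Step 2: J′(-1) = -3; s₂ = -1 − 0.25·(-3) = -0.25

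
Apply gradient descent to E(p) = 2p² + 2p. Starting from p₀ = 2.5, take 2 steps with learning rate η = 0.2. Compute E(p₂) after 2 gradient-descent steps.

E′(p) = 4p + 2
p₁ = 2.5 − 0.2·12 = 0.1
p₂ = 0.1 − 0.2·2.4 = -0.38
E(-0.38) = -0.4712

-0.4712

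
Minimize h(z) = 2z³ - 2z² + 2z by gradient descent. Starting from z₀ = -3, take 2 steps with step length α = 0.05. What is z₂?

h′(z) = 6z² - 4z + 2
z₁ = -3 − 0.05·68 = -6.4
z₂ = -6.4 − 0.05·273.36 = -20.068

-20.068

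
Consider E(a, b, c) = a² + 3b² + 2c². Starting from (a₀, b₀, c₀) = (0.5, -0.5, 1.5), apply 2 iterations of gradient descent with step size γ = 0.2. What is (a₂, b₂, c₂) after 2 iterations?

(0.18, -0.02, 0.06)

∇E = (2a, 6b, 4c)
(a₁, b₁, c₁) = (0.5, -0.5, 1.5) − 0.2·(1, -3, 6) = (0.3, 0.1, 0.3)
(a₂, b₂, c₂) = (0.3, 0.1, 0.3) − 0.2·(0.6, 0.6, 1.2) = (0.18, -0.02, 0.06)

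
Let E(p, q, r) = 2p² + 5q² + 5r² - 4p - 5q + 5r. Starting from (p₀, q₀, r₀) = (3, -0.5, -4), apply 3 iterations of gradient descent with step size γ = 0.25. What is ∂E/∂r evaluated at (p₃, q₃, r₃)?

∇E = (4p - 4, 10q - 5, 10r + 5)
(p₁, q₁, r₁) = (3, -0.5, -4) − 0.25·(8, -10, -35) = (1, 2, 4.75)
(p₂, q₂, r₂) = (1, 2, 4.75) − 0.25·(0, 15, 52.5) = (1, -1.75, -8.375)
(p₃, q₃, r₃) = (1, -1.75, -8.375) − 0.25·(0, -22.5, -78.75) = (1, 3.875, 11.3125)
∂E/∂r at (1, 3.875, 11.3125) = 118.125

118.125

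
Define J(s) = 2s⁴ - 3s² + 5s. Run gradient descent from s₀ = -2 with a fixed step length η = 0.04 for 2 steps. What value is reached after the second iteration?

J′(s) = 8s³ - 6s + 5
Step 1: J′(-2) = -47; s₁ = -2 − 0.04·(-47) = -0.12
Step 2: J′(-0.12) = 5.706176; s₂ = -0.12 − 0.04·5.706176 = -0.34824704

-0.34824704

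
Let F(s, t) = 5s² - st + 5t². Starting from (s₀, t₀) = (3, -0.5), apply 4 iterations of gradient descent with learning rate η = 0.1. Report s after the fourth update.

∇F = (10s - t, -s + 10t)
Step 1: at (3, -0.5), ∇F = (30.5, -8) → (3, -0.5) − 0.1·(30.5, -8) = (-0.05, 0.3)
Step 2: at (-0.05, 0.3), ∇F = (-0.8, 3.05) → (-0.05, 0.3) − 0.1·(-0.8, 3.05) = (0.03, -0.005)
Step 3: at (0.03, -0.005), ∇F = (0.305, -0.08) → (0.03, -0.005) − 0.1·(0.305, -0.08) = (-0.0005, 0.003)
Step 4: at (-0.0005, 0.003), ∇F = (-0.008, 0.0305) → (-0.0005, 0.003) − 0.1·(-0.008, 0.0305) = (0.0003, -0.00005)
s = 0.0003

0.0003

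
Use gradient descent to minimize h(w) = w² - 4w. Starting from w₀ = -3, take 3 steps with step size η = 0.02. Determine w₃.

h′(w) = 2w - 4
Step 1: h′(-3) = -10; w₁ = -3 − 0.02·(-10) = -2.8
Step 2: h′(-2.8) = -9.6; w₂ = -2.8 − 0.02·(-9.6) = -2.608
Step 3: h′(-2.608) = -9.216; w₃ = -2.608 − 0.02·(-9.216) = -2.42368

-2.42368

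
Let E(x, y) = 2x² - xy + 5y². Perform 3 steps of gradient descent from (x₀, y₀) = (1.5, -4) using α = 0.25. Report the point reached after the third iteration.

(-2.453125, 15.1171875)

∇E = (4x - y, -x + 10y)
Step 1: at (1.5, -4), ∇E = (10, -41.5) → (1.5, -4) − 0.25·(10, -41.5) = (-1, 6.375)
Step 2: at (-1, 6.375), ∇E = (-10.375, 64.75) → (-1, 6.375) − 0.25·(-10.375, 64.75) = (1.59375, -9.8125)
Step 3: at (1.59375, -9.8125), ∇E = (16.1875, -99.71875) → (1.59375, -9.8125) − 0.25·(16.1875, -99.71875) = (-2.453125, 15.1171875)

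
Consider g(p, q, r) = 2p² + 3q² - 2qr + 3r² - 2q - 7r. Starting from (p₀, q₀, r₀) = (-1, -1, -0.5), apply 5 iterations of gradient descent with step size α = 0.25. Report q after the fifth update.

0.75

∇g = (4p, 6q - 2r - 2, -2q + 6r - 7)
(p₁, q₁, r₁) = (-1, -1, -0.5) − 0.25·(-4, -7, -8) = (0, 0.75, 1.5)
(p₂, q₂, r₂) = (0, 0.75, 1.5) − 0.25·(0, -0.5, 0.5) = (0, 0.875, 1.375)
(p₃, q₃, r₃) = (0, 0.875, 1.375) − 0.25·(0, 0.5, -0.5) = (0, 0.75, 1.5)
(p₄, q₄, r₄) = (0, 0.75, 1.5) − 0.25·(0, -0.5, 0.5) = (0, 0.875, 1.375)
(p₅, q₅, r₅) = (0, 0.875, 1.375) − 0.25·(0, 0.5, -0.5) = (0, 0.75, 1.5)
q = 0.75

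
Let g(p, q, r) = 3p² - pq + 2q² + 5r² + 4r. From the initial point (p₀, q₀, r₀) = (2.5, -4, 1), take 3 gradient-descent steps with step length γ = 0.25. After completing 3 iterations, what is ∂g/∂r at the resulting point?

∇g = (6p - q, -p + 4q, 10r + 4)
(p₁, q₁, r₁) = (2.5, -4, 1) − 0.25·(19, -18.5, 14) = (-2.25, 0.625, -2.5)
(p₂, q₂, r₂) = (-2.25, 0.625, -2.5) − 0.25·(-14.125, 4.75, -21) = (1.28125, -0.5625, 2.75)
(p₃, q₃, r₃) = (1.28125, -0.5625, 2.75) − 0.25·(8.25, -3.53125, 31.5) = (-0.78125, 0.3203125, -5.125)
∂g/∂r at (-0.78125, 0.3203125, -5.125) = -47.25

-47.25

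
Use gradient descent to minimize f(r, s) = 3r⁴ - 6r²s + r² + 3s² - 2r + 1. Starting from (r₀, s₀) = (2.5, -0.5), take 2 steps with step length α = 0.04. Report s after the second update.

8.703616

∇f = (12r³ - 12rs + 2r - 2, -6r² + 6s)
(r₁, s₁) = (2.5, -0.5) − 0.04·(205.5, -40.5) = (-5.72, 1.12)
(r₂, s₂) = (-5.72, 1.12) − 0.04·(-2182.354176, -189.5904) = (81.57416704, 8.703616)
s = 8.703616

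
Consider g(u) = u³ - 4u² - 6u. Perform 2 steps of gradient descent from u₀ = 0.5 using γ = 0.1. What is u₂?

g′(u) = 3u² - 8u - 6
Step 1: g′(0.5) = -9.25; u₁ = 0.5 − 0.1·(-9.25) = 1.425
Step 2: g′(1.425) = -11.308125; u₂ = 1.425 − 0.1·(-11.308125) = 2.5558125

2.5558125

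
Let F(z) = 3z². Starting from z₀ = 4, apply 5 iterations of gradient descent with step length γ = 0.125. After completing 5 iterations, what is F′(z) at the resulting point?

0.0234375

F′(z) = 6z
Step 1: F′(4) = 24; z₁ = 4 − 0.125·24 = 1
Step 2: F′(1) = 6; z₂ = 1 − 0.125·6 = 0.25
Step 3: F′(0.25) = 1.5; z₃ = 0.25 − 0.125·1.5 = 0.0625
Step 4: F′(0.0625) = 0.375; z₄ = 0.0625 − 0.125·0.375 = 0.015625
Step 5: F′(0.015625) = 0.09375; z₅ = 0.015625 − 0.125·0.09375 = 0.00390625
F′(z) at (0.00390625) = 0.0234375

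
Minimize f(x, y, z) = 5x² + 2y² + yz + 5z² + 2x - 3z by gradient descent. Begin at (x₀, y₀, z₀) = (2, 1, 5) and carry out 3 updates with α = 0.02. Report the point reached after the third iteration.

∇f = (10x + 2, 4y + z, y + 10z - 3)
(x₁, y₁, z₁) = (2, 1, 5) − 0.02·(22, 9, 48) = (1.56, 0.82, 4.04)
(x₂, y₂, z₂) = (1.56, 0.82, 4.04) − 0.02·(17.6, 7.32, 38.22) = (1.208, 0.6736, 3.2756)
(x₃, y₃, z₃) = (1.208, 0.6736, 3.2756) − 0.02·(14.08, 5.97, 30.4296) = (0.9264, 0.5542, 2.667008)

(0.9264, 0.5542, 2.667008)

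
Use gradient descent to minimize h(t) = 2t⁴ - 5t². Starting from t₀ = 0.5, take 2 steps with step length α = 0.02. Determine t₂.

h′(t) = 8t³ - 10t
Step 1: h′(0.5) = -4; t₁ = 0.5 − 0.02·(-4) = 0.58
Step 2: h′(0.58) = -4.239104; t₂ = 0.58 − 0.02·(-4.239104) = 0.66478208

0.66478208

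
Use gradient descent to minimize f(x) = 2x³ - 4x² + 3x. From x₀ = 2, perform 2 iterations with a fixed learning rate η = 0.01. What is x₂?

1.796874

f′(x) = 6x² - 8x + 3
Step 1: f′(2) = 11; x₁ = 2 − 0.01·11 = 1.89
Step 2: f′(1.89) = 9.3126; x₂ = 1.89 − 0.01·9.3126 = 1.796874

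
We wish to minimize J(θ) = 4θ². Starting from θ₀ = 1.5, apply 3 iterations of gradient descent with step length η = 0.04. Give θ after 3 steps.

0.471648

J′(θ) = 8θ
θ₁ = 1.5 − 0.04·12 = 1.02
θ₂ = 1.02 − 0.04·8.16 = 0.6936
θ₃ = 0.6936 − 0.04·5.5488 = 0.471648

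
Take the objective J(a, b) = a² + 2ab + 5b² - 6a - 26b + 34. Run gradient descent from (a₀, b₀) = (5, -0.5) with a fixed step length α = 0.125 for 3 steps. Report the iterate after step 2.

∇J = (2a + 2b - 6, 2a + 10b - 26)
Step 1: at (5, -0.5), ∇J = (3, -21) → (5, -0.5) − 0.125·(3, -21) = (4.625, 2.125)
Step 2: at (4.625, 2.125), ∇J = (7.5, 4.5) → (4.625, 2.125) − 0.125·(7.5, 4.5) = (3.6875, 1.5625)

(3.6875, 1.5625)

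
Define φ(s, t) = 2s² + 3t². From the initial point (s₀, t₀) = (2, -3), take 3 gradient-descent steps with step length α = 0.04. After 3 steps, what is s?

∇φ = (4s, 6t)
(s₁, t₁) = (2, -3) − 0.04·(8, -18) = (1.68, -2.28)
(s₂, t₂) = (1.68, -2.28) − 0.04·(6.72, -13.68) = (1.4112, -1.7328)
(s₃, t₃) = (1.4112, -1.7328) − 0.04·(5.6448, -10.3968) = (1.185408, -1.316928)
s = 1.185408

1.185408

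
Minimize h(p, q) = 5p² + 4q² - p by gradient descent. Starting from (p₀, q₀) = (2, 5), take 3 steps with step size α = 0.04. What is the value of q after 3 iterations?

∇h = (10p - 1, 8q)
Step 1: at (2, 5), ∇h = (19, 40) → (2, 5) − 0.04·(19, 40) = (1.24, 3.4)
Step 2: at (1.24, 3.4), ∇h = (11.4, 27.2) → (1.24, 3.4) − 0.04·(11.4, 27.2) = (0.784, 2.312)
Step 3: at (0.784, 2.312), ∇h = (6.84, 18.496) → (0.784, 2.312) − 0.04·(6.84, 18.496) = (0.5104, 1.57216)
q = 1.57216

1.57216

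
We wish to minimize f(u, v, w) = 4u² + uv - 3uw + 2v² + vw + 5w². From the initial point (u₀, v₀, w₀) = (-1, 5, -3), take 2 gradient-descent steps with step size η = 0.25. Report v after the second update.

∇f = (8u + v - 3w, u + 4v + w, -3u + v + 10w)
(u₁, v₁, w₁) = (-1, 5, -3) − 0.25·(6, 16, -22) = (-2.5, 1, 2.5)
(u₂, v₂, w₂) = (-2.5, 1, 2.5) − 0.25·(-26.5, 4, 33.5) = (4.125, 0, -5.875)
v = 0

0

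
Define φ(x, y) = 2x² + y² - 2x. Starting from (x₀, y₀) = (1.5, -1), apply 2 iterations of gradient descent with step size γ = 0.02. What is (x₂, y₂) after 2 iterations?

∇φ = (4x - 2, 2y)
Step 1: at (1.5, -1), ∇φ = (4, -2) → (1.5, -1) − 0.02·(4, -2) = (1.42, -0.96)
Step 2: at (1.42, -0.96), ∇φ = (3.68, -1.92) → (1.42, -0.96) − 0.02·(3.68, -1.92) = (1.3464, -0.9216)

(1.3464, -0.9216)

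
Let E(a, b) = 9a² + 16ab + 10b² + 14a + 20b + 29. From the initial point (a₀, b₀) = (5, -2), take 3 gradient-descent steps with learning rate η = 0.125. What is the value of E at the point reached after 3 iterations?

∇E = (18a + 16b + 14, 16a + 20b + 20)
(a₁, b₁) = (5, -2) − 0.125·(72, 60) = (-4, -9.5)
(a₂, b₂) = (-4, -9.5) − 0.125·(-210, -234) = (22.25, 19.75)
(a₃, b₃) = (22.25, 19.75) − 0.125·(730.5, 771) = (-69.0625, -76.625)
E(-69.0625, -76.625) = 183840.81640625

183840.81640625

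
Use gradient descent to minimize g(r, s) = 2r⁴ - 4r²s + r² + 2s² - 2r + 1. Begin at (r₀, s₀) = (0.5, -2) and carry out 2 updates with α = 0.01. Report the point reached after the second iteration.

(0.36149696, -1.826544)

∇g = (8r³ - 8rs + 2r - 2, -4r² + 4s)
(r₁, s₁) = (0.5, -2) − 0.01·(8, -9) = (0.42, -1.91)
(r₂, s₂) = (0.42, -1.91) − 0.01·(5.850304, -8.3456) = (0.36149696, -1.826544)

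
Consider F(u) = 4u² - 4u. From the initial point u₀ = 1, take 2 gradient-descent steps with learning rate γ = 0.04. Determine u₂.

0.7312

F′(u) = 8u - 4
Step 1: F′(1) = 4; u₁ = 1 − 0.04·4 = 0.84
Step 2: F′(0.84) = 2.72; u₂ = 0.84 − 0.04·2.72 = 0.7312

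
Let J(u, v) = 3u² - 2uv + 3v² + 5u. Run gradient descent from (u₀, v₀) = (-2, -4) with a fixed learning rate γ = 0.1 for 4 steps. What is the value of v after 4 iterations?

∇J = (6u - 2v + 5, -2u + 6v)
Step 1: at (-2, -4), ∇J = (1, -20) → (-2, -4) − 0.1·(1, -20) = (-2.1, -2)
Step 2: at (-2.1, -2), ∇J = (-3.6, -7.8) → (-2.1, -2) − 0.1·(-3.6, -7.8) = (-1.74, -1.22)
Step 3: at (-1.74, -1.22), ∇J = (-3, -3.84) → (-1.74, -1.22) − 0.1·(-3, -3.84) = (-1.44, -0.836)
Step 4: at (-1.44, -0.836), ∇J = (-1.968, -2.136) → (-1.44, -0.836) − 0.1·(-1.968, -2.136) = (-1.2432, -0.6224)
v = -0.6224

-0.6224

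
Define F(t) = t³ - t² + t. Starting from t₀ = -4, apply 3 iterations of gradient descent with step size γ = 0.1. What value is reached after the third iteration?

-527.2687267

F′(t) = 3t² - 2t + 1
Step 1: F′(-4) = 57; t₁ = -4 − 0.1·57 = -9.7
Step 2: F′(-9.7) = 302.67; t₂ = -9.7 − 0.1·302.67 = -39.967
Step 3: F′(-39.967) = 4873.017267; t₃ = -39.967 − 0.1·4873.017267 = -527.2687267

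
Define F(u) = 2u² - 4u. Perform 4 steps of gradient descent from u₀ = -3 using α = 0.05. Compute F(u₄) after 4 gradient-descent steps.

3.36870912

F′(u) = 4u - 4
u₁ = -3 − 0.05·(-16) = -2.2
u₂ = -2.2 − 0.05·(-12.8) = -1.56
u₃ = -1.56 − 0.05·(-10.24) = -1.048
u₄ = -1.048 − 0.05·(-8.192) = -0.6384
F(-0.6384) = 3.36870912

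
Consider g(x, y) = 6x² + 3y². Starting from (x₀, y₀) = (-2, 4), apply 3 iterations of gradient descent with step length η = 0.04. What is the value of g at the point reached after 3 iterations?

9.724091203584

∇g = (12x, 6y)
(x₁, y₁) = (-2, 4) − 0.04·(-24, 24) = (-1.04, 3.04)
(x₂, y₂) = (-1.04, 3.04) − 0.04·(-12.48, 18.24) = (-0.5408, 2.3104)
(x₃, y₃) = (-0.5408, 2.3104) − 0.04·(-6.4896, 13.8624) = (-0.281216, 1.755904)
g(-0.281216, 1.755904) = 9.724091203584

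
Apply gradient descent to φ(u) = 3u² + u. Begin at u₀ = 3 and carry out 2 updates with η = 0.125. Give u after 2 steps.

0.03125

φ′(u) = 6u + 1
u₁ = 3 − 0.125·19 = 0.625
u₂ = 0.625 − 0.125·4.75 = 0.03125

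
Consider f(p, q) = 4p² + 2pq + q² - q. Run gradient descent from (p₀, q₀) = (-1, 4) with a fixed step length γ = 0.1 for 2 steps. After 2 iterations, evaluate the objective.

4.17

∇f = (8p + 2q, 2p + 2q - 1)
Step 1: at (-1, 4), ∇f = (0, 5) → (-1, 4) − 0.1·(0, 5) = (-1, 3.5)
Step 2: at (-1, 3.5), ∇f = (-1, 4) → (-1, 3.5) − 0.1·(-1, 4) = (-0.9, 3.1)
f(-0.9, 3.1) = 4.17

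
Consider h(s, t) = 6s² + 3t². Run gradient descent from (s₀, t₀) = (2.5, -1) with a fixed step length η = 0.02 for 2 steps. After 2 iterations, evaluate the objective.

∇h = (12s, 6t)
Step 1: at (2.5, -1), ∇h = (30, -6) → (2.5, -1) − 0.02·(30, -6) = (1.9, -0.88)
Step 2: at (1.9, -0.88), ∇h = (22.8, -5.28) → (1.9, -0.88) − 0.02·(22.8, -5.28) = (1.444, -0.7744)
h(1.444, -0.7744) = 14.30990208

14.30990208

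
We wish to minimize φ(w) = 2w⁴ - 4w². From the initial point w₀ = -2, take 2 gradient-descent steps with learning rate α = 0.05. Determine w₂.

0.5344

φ′(w) = 8w³ - 8w
w₁ = -2 − 0.05·(-48) = 0.4
w₂ = 0.4 − 0.05·(-2.688) = 0.5344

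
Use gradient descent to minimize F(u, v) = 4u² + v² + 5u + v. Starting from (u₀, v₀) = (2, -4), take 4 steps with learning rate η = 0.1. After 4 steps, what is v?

∇F = (8u + 5, 2v + 1)
Step 1: at (2, -4), ∇F = (21, -7) → (2, -4) − 0.1·(21, -7) = (-0.1, -3.3)
Step 2: at (-0.1, -3.3), ∇F = (4.2, -5.6) → (-0.1, -3.3) − 0.1·(4.2, -5.6) = (-0.52, -2.74)
Step 3: at (-0.52, -2.74), ∇F = (0.84, -4.48) → (-0.52, -2.74) − 0.1·(0.84, -4.48) = (-0.604, -2.292)
Step 4: at (-0.604, -2.292), ∇F = (0.168, -3.584) → (-0.604, -2.292) − 0.1·(0.168, -3.584) = (-0.6208, -1.9336)
v = -1.9336

-1.9336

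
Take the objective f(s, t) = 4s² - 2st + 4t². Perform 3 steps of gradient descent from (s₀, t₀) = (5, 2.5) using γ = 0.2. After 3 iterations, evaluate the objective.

15.6304

∇f = (8s - 2t, -2s + 8t)
(s₁, t₁) = (5, 2.5) − 0.2·(35, 10) = (-2, 0.5)
(s₂, t₂) = (-2, 0.5) − 0.2·(-17, 8) = (1.4, -1.1)
(s₃, t₃) = (1.4, -1.1) − 0.2·(13.4, -11.6) = (-1.28, 1.22)
f(-1.28, 1.22) = 15.6304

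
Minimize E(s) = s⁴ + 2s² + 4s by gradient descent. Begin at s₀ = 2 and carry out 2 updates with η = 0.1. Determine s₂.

3.6896

E′(s) = 4s³ + 4s + 4
s₁ = 2 − 0.1·44 = -2.4
s₂ = -2.4 − 0.1·(-60.896) = 3.6896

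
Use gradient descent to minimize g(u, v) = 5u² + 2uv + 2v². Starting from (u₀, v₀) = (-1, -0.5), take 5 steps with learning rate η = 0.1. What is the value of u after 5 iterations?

∇g = (10u + 2v, 2u + 4v)
Step 1: at (-1, -0.5), ∇g = (-11, -4) → (-1, -0.5) − 0.1·(-11, -4) = (0.1, -0.1)
Step 2: at (0.1, -0.1), ∇g = (0.8, -0.2) → (0.1, -0.1) − 0.1·(0.8, -0.2) = (0.02, -0.08)
Step 3: at (0.02, -0.08), ∇g = (0.04, -0.28) → (0.02, -0.08) − 0.1·(0.04, -0.28) = (0.016, -0.052)
Step 4: at (0.016, -0.052), ∇g = (0.056, -0.176) → (0.016, -0.052) − 0.1·(0.056, -0.176) = (0.0104, -0.0344)
Step 5: at (0.0104, -0.0344), ∇g = (0.0352, -0.1168) → (0.0104, -0.0344) − 0.1·(0.0352, -0.1168) = (0.00688, -0.02272)
u = 0.00688

0.00688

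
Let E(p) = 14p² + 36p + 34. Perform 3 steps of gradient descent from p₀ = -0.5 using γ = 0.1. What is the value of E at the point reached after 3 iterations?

E′(p) = 28p + 36
Step 1: E′(-0.5) = 22; p₁ = -0.5 − 0.1·22 = -2.7
Step 2: E′(-2.7) = -39.6; p₂ = -2.7 − 0.1·(-39.6) = 1.26
Step 3: E′(1.26) = 71.28; p₃ = 1.26 − 0.1·71.28 = -5.868
E(-5.868) = 304.819936

304.819936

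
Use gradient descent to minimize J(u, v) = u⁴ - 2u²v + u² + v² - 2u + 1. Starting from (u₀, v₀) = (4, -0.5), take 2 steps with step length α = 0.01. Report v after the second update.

-0.1328

∇J = (4u³ - 4uv + 2u - 2, -2u² + 2v)
(u₁, v₁) = (4, -0.5) − 0.01·(270, -33) = (1.3, -0.17)
(u₂, v₂) = (1.3, -0.17) − 0.01·(10.272, -3.72) = (1.19728, -0.1328)
v = -0.1328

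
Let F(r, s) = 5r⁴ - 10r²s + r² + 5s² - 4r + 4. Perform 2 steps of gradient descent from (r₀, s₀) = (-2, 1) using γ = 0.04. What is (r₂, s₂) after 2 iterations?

∇F = (20r³ - 20rs + 2r - 4, -10r² + 10s)
Step 1: at (-2, 1), ∇F = (-128, -30) → (-2, 1) − 0.04·(-128, -30) = (3.12, 2.2)
Step 2: at (3.12, 2.2), ∇F = (472.38656, -75.344) → (3.12, 2.2) − 0.04·(472.38656, -75.344) = (-15.7754624, 5.21376)

(-15.7754624, 5.21376)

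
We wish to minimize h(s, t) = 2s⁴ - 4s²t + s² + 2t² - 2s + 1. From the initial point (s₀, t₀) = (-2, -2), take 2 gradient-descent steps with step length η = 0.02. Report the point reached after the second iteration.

(0.06866176, -1.398272)

∇h = (8s³ - 8st + 2s - 2, -4s² + 4t)
Step 1: at (-2, -2), ∇h = (-102, -24) → (-2, -2) − 0.02·(-102, -24) = (0.04, -1.52)
Step 2: at (0.04, -1.52), ∇h = (-1.433088, -6.0864) → (0.04, -1.52) − 0.02·(-1.433088, -6.0864) = (0.06866176, -1.398272)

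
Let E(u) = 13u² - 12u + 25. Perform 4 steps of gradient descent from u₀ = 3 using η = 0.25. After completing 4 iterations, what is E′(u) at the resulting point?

60394.125

E′(u) = 26u - 12
u₁ = 3 − 0.25·66 = -13.5
u₂ = -13.5 − 0.25·(-363) = 77.25
u₃ = 77.25 − 0.25·1996.5 = -421.875
u₄ = -421.875 − 0.25·(-10980.75) = 2323.3125
E′(u) at (2323.3125) = 60394.125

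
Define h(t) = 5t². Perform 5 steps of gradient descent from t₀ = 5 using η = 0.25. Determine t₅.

-37.96875

h′(t) = 10t
Step 1: h′(5) = 50; t₁ = 5 − 0.25·50 = -7.5
Step 2: h′(-7.5) = -75; t₂ = -7.5 − 0.25·(-75) = 11.25
Step 3: h′(11.25) = 112.5; t₃ = 11.25 − 0.25·112.5 = -16.875
Step 4: h′(-16.875) = -168.75; t₄ = -16.875 − 0.25·(-168.75) = 25.3125
Step 5: h′(25.3125) = 253.125; t₅ = 25.3125 − 0.25·253.125 = -37.96875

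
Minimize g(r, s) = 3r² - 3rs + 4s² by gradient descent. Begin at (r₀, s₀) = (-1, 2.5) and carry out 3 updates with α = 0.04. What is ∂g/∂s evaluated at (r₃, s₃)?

∇g = (6r - 3s, -3r + 8s)
Step 1: at (-1, 2.5), ∇g = (-13.5, 23) → (-1, 2.5) − 0.04·(-13.5, 23) = (-0.46, 1.58)
Step 2: at (-0.46, 1.58), ∇g = (-7.5, 14.02) → (-0.46, 1.58) − 0.04·(-7.5, 14.02) = (-0.16, 1.0192)
Step 3: at (-0.16, 1.0192), ∇g = (-4.0176, 8.6336) → (-0.16, 1.0192) − 0.04·(-4.0176, 8.6336) = (0.000704, 0.673856)
∂g/∂s at (0.000704, 0.673856) = 5.388736

5.388736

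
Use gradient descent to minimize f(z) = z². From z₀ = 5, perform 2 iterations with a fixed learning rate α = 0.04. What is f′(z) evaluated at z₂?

f′(z) = 2z
Step 1: f′(5) = 10; z₁ = 5 − 0.04·10 = 4.6
Step 2: f′(4.6) = 9.2; z₂ = 4.6 − 0.04·9.2 = 4.232
f′(z) at (4.232) = 8.464

8.464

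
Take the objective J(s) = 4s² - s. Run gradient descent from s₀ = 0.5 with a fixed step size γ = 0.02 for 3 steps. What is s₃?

0.347264

J′(s) = 8s - 1
s₁ = 0.5 − 0.02·3 = 0.44
s₂ = 0.44 − 0.02·2.52 = 0.3896
s₃ = 0.3896 − 0.02·2.1168 = 0.347264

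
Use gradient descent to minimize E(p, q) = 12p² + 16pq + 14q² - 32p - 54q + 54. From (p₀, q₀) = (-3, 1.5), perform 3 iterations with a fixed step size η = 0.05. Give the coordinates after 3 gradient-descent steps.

(1.96, 4.42)

∇E = (24p + 16q - 32, 16p + 28q - 54)
Step 1: at (-3, 1.5), ∇E = (-80, -60) → (-3, 1.5) − 0.05·(-80, -60) = (1, 4.5)
Step 2: at (1, 4.5), ∇E = (64, 88) → (1, 4.5) − 0.05·(64, 88) = (-2.2, 0.1)
Step 3: at (-2.2, 0.1), ∇E = (-83.2, -86.4) → (-2.2, 0.1) − 0.05·(-83.2, -86.4) = (1.96, 4.42)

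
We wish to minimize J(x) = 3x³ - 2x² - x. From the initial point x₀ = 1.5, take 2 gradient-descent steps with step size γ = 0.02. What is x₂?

1.0792595

J′(x) = 9x² - 4x - 1
Step 1: J′(1.5) = 13.25; x₁ = 1.5 − 0.02·13.25 = 1.235
Step 2: J′(1.235) = 7.787025; x₂ = 1.235 − 0.02·7.787025 = 1.0792595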